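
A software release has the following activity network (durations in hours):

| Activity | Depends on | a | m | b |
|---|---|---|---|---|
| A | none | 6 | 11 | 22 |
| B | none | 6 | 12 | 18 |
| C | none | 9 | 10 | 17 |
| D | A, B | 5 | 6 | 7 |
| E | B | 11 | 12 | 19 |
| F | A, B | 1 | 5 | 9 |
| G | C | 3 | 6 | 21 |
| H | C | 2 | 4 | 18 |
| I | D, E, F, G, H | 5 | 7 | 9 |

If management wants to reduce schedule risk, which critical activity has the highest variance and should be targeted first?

te_A = (6 + 4·11 + 22)/6 = 72/6 = 12; σ²_A = ((22−6)/6)² = 7.111
te_B = (6 + 4·12 + 18)/6 = 72/6 = 12; σ²_B = ((18−6)/6)² = 4.000
te_C = (9 + 4·10 + 17)/6 = 66/6 = 11; σ²_C = ((17−9)/6)² = 1.778
te_D = (5 + 4·6 + 7)/6 = 36/6 = 6; σ²_D = ((7−5)/6)² = 0.111
te_E = (11 + 4·12 + 19)/6 = 78/6 = 13; σ²_E = ((19−11)/6)² = 1.778
te_F = (1 + 4·5 + 9)/6 = 30/6 = 5; σ²_F = ((9−1)/6)² = 1.778
te_G = (3 + 4·6 + 21)/6 = 48/6 = 8; σ²_G = ((21−3)/6)² = 9.000
te_H = (2 + 4·4 + 18)/6 = 36/6 = 6; σ²_H = ((18−2)/6)² = 7.111
te_I = (5 + 4·7 + 9)/6 = 42/6 = 7; σ²_I = ((9−5)/6)² = 0.444

Forward pass:
ES_A = 0; EF_A = 12
ES_B = 0; EF_B = 12
ES_C = 0; EF_C = 11
ES_D = max(EF_A=12, EF_B=12) = 12; EF_D = 12+6 = 18
ES_E = 12; EF_E = 12+13 = 25
ES_F = max(EF_A=12, EF_B=12) = 12; EF_F = 12+5 = 17
ES_G = 11; EF_G = 11+8 = 19
ES_H = 11; EF_H = 11+6 = 17
ES_I = max(EF_D=18, EF_E=25, EF_F=17, EF_G=19, EF_H=17) = 25; EF_I = 25+7 = 32
Expected project duration μ = 32 hours. Critical path: B → E → I.

Variances on critical path: σ²_B=4.000, σ²_E=1.778, σ²_I=0.444.
Largest is σ²_B = 4.000.

B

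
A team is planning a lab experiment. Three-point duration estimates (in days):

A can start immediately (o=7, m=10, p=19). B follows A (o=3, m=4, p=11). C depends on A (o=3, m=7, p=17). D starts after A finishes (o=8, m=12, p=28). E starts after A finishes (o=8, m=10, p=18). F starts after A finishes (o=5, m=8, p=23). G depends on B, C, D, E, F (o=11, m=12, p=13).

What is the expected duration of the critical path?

te_A = (7 + 4·10 + 19)/6 = 66/6 = 11
te_B = (3 + 4·4 + 11)/6 = 30/6 = 5
te_C = (3 + 4·7 + 17)/6 = 48/6 = 8
te_D = (8 + 4·12 + 28)/6 = 84/6 = 14
te_E = (8 + 4·10 + 18)/6 = 66/6 = 11
te_F = (5 + 4·8 + 23)/6 = 60/6 = 10
te_G = (11 + 4·12 + 13)/6 = 72/6 = 12

Forward pass:
ES_A = 0; EF_A = 11
ES_B = 11; EF_B = 11+5 = 16
ES_C = 11; EF_C = 11+8 = 19
ES_D = 11; EF_D = 11+14 = 25
ES_E = 11; EF_E = 11+11 = 22
ES_F = 11; EF_F = 11+10 = 21
ES_G = max(EF_B=16, EF_C=19, EF_D=25, EF_E=22, EF_F=21) = 25; EF_G = 25+12 = 37
Expected project duration μ = 37 days. Critical path: A → D → G.

37 days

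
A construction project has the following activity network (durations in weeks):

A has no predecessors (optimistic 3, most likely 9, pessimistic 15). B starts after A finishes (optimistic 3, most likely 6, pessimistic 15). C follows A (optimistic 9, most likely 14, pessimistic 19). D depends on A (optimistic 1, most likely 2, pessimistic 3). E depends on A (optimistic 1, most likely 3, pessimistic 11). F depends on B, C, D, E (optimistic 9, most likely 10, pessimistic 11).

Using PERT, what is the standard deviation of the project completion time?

2.62 weeks

te_A = (3 + 4·9 + 15)/6 = 54/6 = 9; σ²_A = ((15−3)/6)² = 4.000
te_B = (3 + 4·6 + 15)/6 = 42/6 = 7; σ²_B = ((15−3)/6)² = 4.000
te_C = (9 + 4·14 + 19)/6 = 84/6 = 14; σ²_C = ((19−9)/6)² = 2.778
te_D = (1 + 4·2 + 3)/6 = 12/6 = 2; σ²_D = ((3−1)/6)² = 0.111
te_E = (1 + 4·3 + 11)/6 = 24/6 = 4; σ²_E = ((11−1)/6)² = 2.778
te_F = (9 + 4·10 + 11)/6 = 60/6 = 10; σ²_F = ((11−9)/6)² = 0.111

Forward pass:
ES_A = 0; EF_A = 9
ES_B = 9; EF_B = 9+7 = 16
ES_C = 9; EF_C = 9+14 = 23
ES_D = 9; EF_D = 9+2 = 11
ES_E = 9; EF_E = 9+4 = 13
ES_F = max(EF_B=16, EF_C=23, EF_D=11, EF_E=13) = 23; EF_F = 23+10 = 33
Expected project duration μ = 33 weeks. Critical path: A → C → F.

Variance along critical path = 4.000 + 2.778 + 0.111 = 6.889
σ = √6.889 = 2.625 weeks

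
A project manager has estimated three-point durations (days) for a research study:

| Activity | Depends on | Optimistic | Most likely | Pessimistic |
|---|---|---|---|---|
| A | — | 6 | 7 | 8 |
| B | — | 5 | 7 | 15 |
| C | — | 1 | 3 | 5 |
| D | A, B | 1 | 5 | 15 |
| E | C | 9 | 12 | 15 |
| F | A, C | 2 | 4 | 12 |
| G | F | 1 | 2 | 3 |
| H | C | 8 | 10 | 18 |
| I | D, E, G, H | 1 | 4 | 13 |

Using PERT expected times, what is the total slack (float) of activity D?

1 days

te_A = (6 + 4·7 + 8)/6 = 42/6 = 7
te_B = (5 + 4·7 + 15)/6 = 48/6 = 8
te_C = (1 + 4·3 + 5)/6 = 18/6 = 3
te_D = (1 + 4·5 + 15)/6 = 36/6 = 6
te_E = (9 + 4·12 + 15)/6 = 72/6 = 12
te_F = (2 + 4·4 + 12)/6 = 30/6 = 5
te_G = (1 + 4·2 + 3)/6 = 12/6 = 2
te_H = (8 + 4·10 + 18)/6 = 66/6 = 11
te_I = (1 + 4·4 + 13)/6 = 30/6 = 5

Forward pass:
ES_A = 0; EF_A = 7
ES_B = 0; EF_B = 8
ES_C = 0; EF_C = 3
ES_D = max(EF_A=7, EF_B=8) = 8; EF_D = 8+6 = 14
ES_E = 3; EF_E = 3+12 = 15
ES_F = max(EF_A=7, EF_C=3) = 7; EF_F = 7+5 = 12
ES_G = 12; EF_G = 12+2 = 14
ES_H = 3; EF_H = 3+11 = 14
ES_I = max(EF_D=14, EF_E=15, EF_G=14, EF_H=14) = 15; EF_I = 15+5 = 20
Expected project duration μ = 20 days. Critical path: C → E → I.

Backward pass:
LF_I = 20; LS_I = 20−5 = 15
LF_H = LS_I = 15; LS_H = 15−11 = 4
LF_G = LS_I = 15; LS_G = 15−2 = 13
LF_F = LS_G = 13; LS_F = 13−5 = 8
LF_E = LS_I = 15; LS_E = 15−12 = 3
LF_D = LS_I = 15; LS_D = 15−6 = 9
LF_C = min(LS_E=3, LS_F=8, LS_H=4) = 3; LS_C = 3−3 = 0
LF_B = LS_D = 9; LS_B = 9−8 = 1
LF_A = min(LS_D=9, LS_F=8) = 8; LS_A = 8−7 = 1
Slack_D = LS_D − ES_D = 9 − 8 = 1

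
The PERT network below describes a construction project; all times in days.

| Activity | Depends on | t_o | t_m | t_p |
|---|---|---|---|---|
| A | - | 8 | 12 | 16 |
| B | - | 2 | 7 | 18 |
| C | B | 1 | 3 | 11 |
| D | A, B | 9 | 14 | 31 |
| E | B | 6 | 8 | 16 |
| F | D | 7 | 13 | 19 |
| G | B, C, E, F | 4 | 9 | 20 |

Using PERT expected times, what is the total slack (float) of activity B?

te_A = (8 + 4·12 + 16)/6 = 72/6 = 12
te_B = (2 + 4·7 + 18)/6 = 48/6 = 8
te_C = (1 + 4·3 + 11)/6 = 24/6 = 4
te_D = (9 + 4·14 + 31)/6 = 96/6 = 16
te_E = (6 + 4·8 + 16)/6 = 54/6 = 9
te_F = (7 + 4·13 + 19)/6 = 78/6 = 13
te_G = (4 + 4·9 + 20)/6 = 60/6 = 10

Forward pass:
ES_A = 0; EF_A = 12
ES_B = 0; EF_B = 8
ES_C = 8; EF_C = 8+4 = 12
ES_D = max(EF_A=12, EF_B=8) = 12; EF_D = 12+16 = 28
ES_E = 8; EF_E = 8+9 = 17
ES_F = 28; EF_F = 28+13 = 41
ES_G = max(EF_B=8, EF_C=12, EF_E=17, EF_F=41) = 41; EF_G = 41+10 = 51
Expected project duration μ = 51 days. Critical path: A → D → F → G.

Backward pass:
LF_G = 51; LS_G = 51−10 = 41
LF_F = LS_G = 41; LS_F = 41−13 = 28
LF_E = LS_G = 41; LS_E = 41−9 = 32
LF_D = LS_F = 28; LS_D = 28−16 = 12
LF_C = LS_G = 41; LS_C = 41−4 = 37
LF_B = min(LS_C=37, LS_D=12, LS_E=32, LS_G=41) = 12; LS_B = 12−8 = 4
LF_A = LS_D = 12; LS_A = 12−12 = 0
Slack_B = LS_B − ES_B = 4 − 0 = 4

4 days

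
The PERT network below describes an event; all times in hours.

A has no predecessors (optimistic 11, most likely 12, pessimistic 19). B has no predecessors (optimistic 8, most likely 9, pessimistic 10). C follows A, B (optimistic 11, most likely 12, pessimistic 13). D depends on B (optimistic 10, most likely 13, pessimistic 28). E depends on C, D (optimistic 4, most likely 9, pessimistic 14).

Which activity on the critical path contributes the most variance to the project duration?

E

te_A = (11 + 4·12 + 19)/6 = 78/6 = 13; σ²_A = ((19−11)/6)² = 1.778
te_B = (8 + 4·9 + 10)/6 = 54/6 = 9; σ²_B = ((10−8)/6)² = 0.111
te_C = (11 + 4·12 + 13)/6 = 72/6 = 12; σ²_C = ((13−11)/6)² = 0.111
te_D = (10 + 4·13 + 28)/6 = 90/6 = 15; σ²_D = ((28−10)/6)² = 9.000
te_E = (4 + 4·9 + 14)/6 = 54/6 = 9; σ²_E = ((14−4)/6)² = 2.778

Forward pass:
ES_A = 0; EF_A = 13
ES_B = 0; EF_B = 9
ES_C = max(EF_A=13, EF_B=9) = 13; EF_C = 13+12 = 25
ES_D = 9; EF_D = 9+15 = 24
ES_E = max(EF_C=25, EF_D=24) = 25; EF_E = 25+9 = 34
Expected project duration μ = 34 hours. Critical path: A → C → E.

Variances on critical path: σ²_A=1.778, σ²_C=0.111, σ²_E=2.778.
Largest is σ²_E = 2.778.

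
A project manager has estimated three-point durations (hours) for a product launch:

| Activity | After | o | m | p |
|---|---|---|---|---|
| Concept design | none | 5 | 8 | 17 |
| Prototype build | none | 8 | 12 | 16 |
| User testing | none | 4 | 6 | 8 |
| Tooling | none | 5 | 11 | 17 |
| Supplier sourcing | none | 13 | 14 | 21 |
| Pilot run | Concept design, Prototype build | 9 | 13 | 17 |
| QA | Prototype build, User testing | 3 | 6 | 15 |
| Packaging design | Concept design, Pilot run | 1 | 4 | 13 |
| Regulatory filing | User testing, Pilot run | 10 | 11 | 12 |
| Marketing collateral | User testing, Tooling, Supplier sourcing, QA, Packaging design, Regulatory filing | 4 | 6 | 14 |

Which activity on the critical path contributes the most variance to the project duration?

Marketing collateral

te_Concept design = (5 + 4·8 + 17)/6 = 54/6 = 9; σ²_Concept design = ((17−5)/6)² = 4.000
te_Prototype build = (8 + 4·12 + 16)/6 = 72/6 = 12; σ²_Prototype build = ((16−8)/6)² = 1.778
te_User testing = (4 + 4·6 + 8)/6 = 36/6 = 6; σ²_User testing = ((8−4)/6)² = 0.444
te_Tooling = (5 + 4·11 + 17)/6 = 66/6 = 11; σ²_Tooling = ((17−5)/6)² = 4.000
te_Supplier sourcing = (13 + 4·14 + 21)/6 = 90/6 = 15; σ²_Supplier sourcing = ((21−13)/6)² = 1.778
te_Pilot run = (9 + 4·13 + 17)/6 = 78/6 = 13; σ²_Pilot run = ((17−9)/6)² = 1.778
te_QA = (3 + 4·6 + 15)/6 = 42/6 = 7; σ²_QA = ((15−3)/6)² = 4.000
te_Packaging design = (1 + 4·4 + 13)/6 = 30/6 = 5; σ²_Packaging design = ((13−1)/6)² = 4.000
te_Regulatory filing = (10 + 4·11 + 12)/6 = 66/6 = 11; σ²_Regulatory filing = ((12−10)/6)² = 0.111
te_Marketing collateral = (4 + 4·6 + 14)/6 = 42/6 = 7; σ²_Marketing collateral = ((14−4)/6)² = 2.778

Forward pass:
ES_Concept design = 0; EF_Concept design = 9
ES_Prototype build = 0; EF_Prototype build = 12
ES_User testing = 0; EF_User testing = 6
ES_Tooling = 0; EF_Tooling = 11
ES_Supplier sourcing = 0; EF_Supplier sourcing = 15
ES_Pilot run = max(EF_Concept design=9, EF_Prototype build=12) = 12; EF_Pilot run = 12+13 = 25
ES_QA = max(EF_Prototype build=12, EF_User testing=6) = 12; EF_QA = 12+7 = 19
ES_Packaging design = max(EF_Concept design=9, EF_Pilot run=25) = 25; EF_Packaging design = 25+5 = 30
ES_Regulatory filing = max(EF_User testing=6, EF_Pilot run=25) = 25; EF_Regulatory filing = 25+11 = 36
ES_Marketing collateral = max(EF_User testing=6, EF_Tooling=11, EF_Supplier sourcing=15, EF_QA=19, EF_Packaging design=30, EF_Regulatory filing=36) = 36; EF_Marketing collateral = 36+7 = 43
Expected project duration μ = 43 hours. Critical path: Prototype build → Pilot run → Regulatory filing → Marketing collateral.

Variances on critical path: σ²_Prototype build=1.778, σ²_Pilot run=1.778, σ²_Regulatory filing=0.111, σ²_Marketing collateral=2.778.
Largest is σ²_Marketing collateral = 2.778.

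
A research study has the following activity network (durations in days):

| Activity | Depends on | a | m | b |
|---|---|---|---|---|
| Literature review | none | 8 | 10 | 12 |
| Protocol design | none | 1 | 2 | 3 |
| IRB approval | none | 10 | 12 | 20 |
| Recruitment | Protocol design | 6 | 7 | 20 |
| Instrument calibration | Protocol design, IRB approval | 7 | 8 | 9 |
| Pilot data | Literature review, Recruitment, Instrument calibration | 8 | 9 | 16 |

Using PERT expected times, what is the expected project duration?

te_Literature review = (8 + 4·10 + 12)/6 = 60/6 = 10
te_Protocol design = (1 + 4·2 + 3)/6 = 12/6 = 2
te_IRB approval = (10 + 4·12 + 20)/6 = 78/6 = 13
te_Recruitment = (6 + 4·7 + 20)/6 = 54/6 = 9
te_Instrument calibration = (7 + 4·8 + 9)/6 = 48/6 = 8
te_Pilot data = (8 + 4·9 + 16)/6 = 60/6 = 10

Forward pass:
ES_Literature review = 0; EF_Literature review = 10
ES_Protocol design = 0; EF_Protocol design = 2
ES_IRB approval = 0; EF_IRB approval = 13
ES_Recruitment = 2; EF_Recruitment = 2+9 = 11
ES_Instrument calibration = max(EF_Protocol design=2, EF_IRB approval=13) = 13; EF_Instrument calibration = 13+8 = 21
ES_Pilot data = max(EF_Literature review=10, EF_Recruitment=11, EF_Instrument calibration=21) = 21; EF_Pilot data = 21+10 = 31
Expected project duration μ = 31 days. Critical path: IRB approval → Instrument calibration → Pilot data.

31 days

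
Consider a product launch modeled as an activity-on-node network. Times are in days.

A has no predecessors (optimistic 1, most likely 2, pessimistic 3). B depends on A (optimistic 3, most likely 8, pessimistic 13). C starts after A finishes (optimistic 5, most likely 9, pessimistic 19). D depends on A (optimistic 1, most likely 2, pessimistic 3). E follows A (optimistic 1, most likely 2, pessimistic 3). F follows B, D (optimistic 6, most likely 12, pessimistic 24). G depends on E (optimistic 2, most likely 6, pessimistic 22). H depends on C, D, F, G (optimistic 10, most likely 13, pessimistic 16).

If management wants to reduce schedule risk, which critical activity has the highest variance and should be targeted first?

te_A = (1 + 4·2 + 3)/6 = 12/6 = 2; σ²_A = ((3−1)/6)² = 0.111
te_B = (3 + 4·8 + 13)/6 = 48/6 = 8; σ²_B = ((13−3)/6)² = 2.778
te_C = (5 + 4·9 + 19)/6 = 60/6 = 10; σ²_C = ((19−5)/6)² = 5.444
te_D = (1 + 4·2 + 3)/6 = 12/6 = 2; σ²_D = ((3−1)/6)² = 0.111
te_E = (1 + 4·2 + 3)/6 = 12/6 = 2; σ²_E = ((3−1)/6)² = 0.111
te_F = (6 + 4·12 + 24)/6 = 78/6 = 13; σ²_F = ((24−6)/6)² = 9.000
te_G = (2 + 4·6 + 22)/6 = 48/6 = 8; σ²_G = ((22−2)/6)² = 11.111
te_H = (10 + 4·13 + 16)/6 = 78/6 = 13; σ²_H = ((16−10)/6)² = 1.000

Forward pass:
ES_A = 0; EF_A = 2
ES_B = 2; EF_B = 2+8 = 10
ES_C = 2; EF_C = 2+10 = 12
ES_D = 2; EF_D = 2+2 = 4
ES_E = 2; EF_E = 2+2 = 4
ES_F = max(EF_B=10, EF_D=4) = 10; EF_F = 10+13 = 23
ES_G = 4; EF_G = 4+8 = 12
ES_H = max(EF_C=12, EF_D=4, EF_F=23, EF_G=12) = 23; EF_H = 23+13 = 36
Expected project duration μ = 36 days. Critical path: A → B → F → H.

Variances on critical path: σ²_A=0.111, σ²_B=2.778, σ²_F=9.000, σ²_H=1.000.
Largest is σ²_F = 9.000.

F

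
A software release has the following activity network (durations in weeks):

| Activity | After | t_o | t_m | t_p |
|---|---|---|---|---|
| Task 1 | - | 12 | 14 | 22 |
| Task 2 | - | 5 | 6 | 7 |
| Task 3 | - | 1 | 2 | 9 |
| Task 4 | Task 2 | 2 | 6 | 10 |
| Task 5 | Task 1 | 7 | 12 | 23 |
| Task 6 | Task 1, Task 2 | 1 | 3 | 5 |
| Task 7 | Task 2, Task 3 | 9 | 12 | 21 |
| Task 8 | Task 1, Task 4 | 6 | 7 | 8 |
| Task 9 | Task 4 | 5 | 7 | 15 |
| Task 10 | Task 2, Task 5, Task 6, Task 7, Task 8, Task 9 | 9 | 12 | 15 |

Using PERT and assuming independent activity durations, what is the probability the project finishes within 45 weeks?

te_Task 1 = (12 + 4·14 + 22)/6 = 90/6 = 15; σ²_Task 1 = ((22−12)/6)² = 2.778
te_Task 2 = (5 + 4·6 + 7)/6 = 36/6 = 6; σ²_Task 2 = ((7−5)/6)² = 0.111
te_Task 3 = (1 + 4·2 + 9)/6 = 18/6 = 3; σ²_Task 3 = ((9−1)/6)² = 1.778
te_Task 4 = (2 + 4·6 + 10)/6 = 36/6 = 6; σ²_Task 4 = ((10−2)/6)² = 1.778
te_Task 5 = (7 + 4·12 + 23)/6 = 78/6 = 13; σ²_Task 5 = ((23−7)/6)² = 7.111
te_Task 6 = (1 + 4·3 + 5)/6 = 18/6 = 3; σ²_Task 6 = ((5−1)/6)² = 0.444
te_Task 7 = (9 + 4·12 + 21)/6 = 78/6 = 13; σ²_Task 7 = ((21−9)/6)² = 4.000
te_Task 8 = (6 + 4·7 + 8)/6 = 42/6 = 7; σ²_Task 8 = ((8−6)/6)² = 0.111
te_Task 9 = (5 + 4·7 + 15)/6 = 48/6 = 8; σ²_Task 9 = ((15−5)/6)² = 2.778
te_Task 10 = (9 + 4·12 + 15)/6 = 72/6 = 12; σ²_Task 10 = ((15−9)/6)² = 1.000

Forward pass:
ES_Task 1 = 0; EF_Task 1 = 15
ES_Task 2 = 0; EF_Task 2 = 6
ES_Task 3 = 0; EF_Task 3 = 3
ES_Task 4 = 6; EF_Task 4 = 6+6 = 12
ES_Task 5 = 15; EF_Task 5 = 15+13 = 28
ES_Task 6 = max(EF_Task 1=15, EF_Task 2=6) = 15; EF_Task 6 = 15+3 = 18
ES_Task 7 = max(EF_Task 2=6, EF_Task 3=3) = 6; EF_Task 7 = 6+13 = 19
ES_Task 8 = max(EF_Task 1=15, EF_Task 4=12) = 15; EF_Task 8 = 15+7 = 22
ES_Task 9 = 12; EF_Task 9 = 12+8 = 20
ES_Task 10 = max(EF_Task 2=6, EF_Task 5=28, EF_Task 6=18, EF_Task 7=19, EF_Task 8=22, EF_Task 9=20) = 28; EF_Task 10 = 28+12 = 40
Expected project duration μ = 40 weeks. Critical path: Task 1 → Task 5 → Task 10.

Variance along critical path = 2.778 + 7.111 + 1.000 = 10.889; σ = √10.889 = 3.300 weeks.
Z = (45 − 40) / 3.300 = 1.515
P(T ≤ 45) = Φ(1.515) ≈ 0.935

0.935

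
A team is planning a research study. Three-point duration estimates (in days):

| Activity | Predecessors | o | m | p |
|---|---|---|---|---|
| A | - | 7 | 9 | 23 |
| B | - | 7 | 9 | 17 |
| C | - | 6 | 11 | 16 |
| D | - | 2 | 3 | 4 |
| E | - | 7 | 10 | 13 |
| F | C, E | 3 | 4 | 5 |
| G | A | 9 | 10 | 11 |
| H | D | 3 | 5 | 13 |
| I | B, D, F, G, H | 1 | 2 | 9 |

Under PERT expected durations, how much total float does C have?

te_A = (7 + 4·9 + 23)/6 = 66/6 = 11
te_B = (7 + 4·9 + 17)/6 = 60/6 = 10
te_C = (6 + 4·11 + 16)/6 = 66/6 = 11
te_D = (2 + 4·3 + 4)/6 = 18/6 = 3
te_E = (7 + 4·10 + 13)/6 = 60/6 = 10
te_F = (3 + 4·4 + 5)/6 = 24/6 = 4
te_G = (9 + 4·10 + 11)/6 = 60/6 = 10
te_H = (3 + 4·5 + 13)/6 = 36/6 = 6
te_I = (1 + 4·2 + 9)/6 = 18/6 = 3

Forward pass:
ES_A = 0; EF_A = 11
ES_B = 0; EF_B = 10
ES_C = 0; EF_C = 11
ES_D = 0; EF_D = 3
ES_E = 0; EF_E = 10
ES_F = max(EF_C=11, EF_E=10) = 11; EF_F = 11+4 = 15
ES_G = 11; EF_G = 11+10 = 21
ES_H = 3; EF_H = 3+6 = 9
ES_I = max(EF_B=10, EF_D=3, EF_F=15, EF_G=21, EF_H=9) = 21; EF_I = 21+3 = 24
Expected project duration μ = 24 days. Critical path: A → G → I.

Backward pass:
LF_I = 24; LS_I = 24−3 = 21
LF_H = LS_I = 21; LS_H = 21−6 = 15
LF_G = LS_I = 21; LS_G = 21−10 = 11
LF_F = LS_I = 21; LS_F = 21−4 = 17
LF_E = LS_F = 17; LS_E = 17−10 = 7
LF_D = min(LS_H=15, LS_I=21) = 15; LS_D = 15−3 = 12
LF_C = LS_F = 17; LS_C = 17−11 = 6
LF_B = LS_I = 21; LS_B = 21−10 = 11
LF_A = LS_G = 11; LS_A = 11−11 = 0
Slack_C = LS_C − ES_C = 6 − 0 = 6

6 days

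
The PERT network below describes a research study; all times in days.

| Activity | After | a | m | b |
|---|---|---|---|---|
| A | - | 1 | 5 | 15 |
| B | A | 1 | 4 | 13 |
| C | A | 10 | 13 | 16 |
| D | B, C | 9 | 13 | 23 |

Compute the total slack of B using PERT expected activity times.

8 days

te_A = (1 + 4·5 + 15)/6 = 36/6 = 6
te_B = (1 + 4·4 + 13)/6 = 30/6 = 5
te_C = (10 + 4·13 + 16)/6 = 78/6 = 13
te_D = (9 + 4·13 + 23)/6 = 84/6 = 14

Forward pass:
ES_A = 0; EF_A = 6
ES_B = 6; EF_B = 6+5 = 11
ES_C = 6; EF_C = 6+13 = 19
ES_D = max(EF_B=11, EF_C=19) = 19; EF_D = 19+14 = 33
Expected project duration μ = 33 days. Critical path: A → C → D.

Backward pass:
LF_D = 33; LS_D = 33−14 = 19
LF_C = LS_D = 19; LS_C = 19−13 = 6
LF_B = LS_D = 19; LS_B = 19−5 = 14
LF_A = min(LS_B=14, LS_C=6) = 6; LS_A = 6−6 = 0
Slack_B = LS_B − ES_B = 14 − 6 = 8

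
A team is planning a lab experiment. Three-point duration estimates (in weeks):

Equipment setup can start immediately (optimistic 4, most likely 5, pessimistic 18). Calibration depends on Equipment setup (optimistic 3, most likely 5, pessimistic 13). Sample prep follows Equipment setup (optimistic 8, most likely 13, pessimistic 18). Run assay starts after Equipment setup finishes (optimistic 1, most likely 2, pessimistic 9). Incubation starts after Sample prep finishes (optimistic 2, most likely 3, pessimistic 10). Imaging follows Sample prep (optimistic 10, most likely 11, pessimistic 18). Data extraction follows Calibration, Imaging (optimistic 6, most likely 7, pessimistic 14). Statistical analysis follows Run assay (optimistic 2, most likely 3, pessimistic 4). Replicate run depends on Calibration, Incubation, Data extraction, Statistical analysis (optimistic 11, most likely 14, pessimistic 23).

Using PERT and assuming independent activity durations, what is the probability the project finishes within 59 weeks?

0.843

te_Equipment setup = (4 + 4·5 + 18)/6 = 42/6 = 7; σ²_Equipment setup = ((18−4)/6)² = 5.444
te_Calibration = (3 + 4·5 + 13)/6 = 36/6 = 6; σ²_Calibration = ((13−3)/6)² = 2.778
te_Sample prep = (8 + 4·13 + 18)/6 = 78/6 = 13; σ²_Sample prep = ((18−8)/6)² = 2.778
te_Run assay = (1 + 4·2 + 9)/6 = 18/6 = 3; σ²_Run assay = ((9−1)/6)² = 1.778
te_Incubation = (2 + 4·3 + 10)/6 = 24/6 = 4; σ²_Incubation = ((10−2)/6)² = 1.778
te_Imaging = (10 + 4·11 + 18)/6 = 72/6 = 12; σ²_Imaging = ((18−10)/6)² = 1.778
te_Data extraction = (6 + 4·7 + 14)/6 = 48/6 = 8; σ²_Data extraction = ((14−6)/6)² = 1.778
te_Statistical analysis = (2 + 4·3 + 4)/6 = 18/6 = 3; σ²_Statistical analysis = ((4−2)/6)² = 0.111
te_Replicate run = (11 + 4·14 + 23)/6 = 90/6 = 15; σ²_Replicate run = ((23−11)/6)² = 4.000

Forward pass:
ES_Equipment setup = 0; EF_Equipment setup = 7
ES_Calibration = 7; EF_Calibration = 7+6 = 13
ES_Sample prep = 7; EF_Sample prep = 7+13 = 20
ES_Run assay = 7; EF_Run assay = 7+3 = 10
ES_Incubation = 20; EF_Incubation = 20+4 = 24
ES_Imaging = 20; EF_Imaging = 20+12 = 32
ES_Data extraction = max(EF_Calibration=13, EF_Imaging=32) = 32; EF_Data extraction = 32+8 = 40
ES_Statistical analysis = 10; EF_Statistical analysis = 10+3 = 13
ES_Replicate run = max(EF_Calibration=13, EF_Incubation=24, EF_Data extraction=40, EF_Statistical analysis=13) = 40; EF_Replicate run = 40+15 = 55
Expected project duration μ = 55 weeks. Critical path: Equipment setup → Sample prep → Imaging → Data extraction → Replicate run.

Variance along critical path = 5.444 + 2.778 + 1.778 + 1.778 + 4.000 = 15.778; σ = √15.778 = 3.972 weeks.
Z = (59 − 55) / 3.972 = 1.007
P(T ≤ 59) = Φ(1.007) ≈ 0.843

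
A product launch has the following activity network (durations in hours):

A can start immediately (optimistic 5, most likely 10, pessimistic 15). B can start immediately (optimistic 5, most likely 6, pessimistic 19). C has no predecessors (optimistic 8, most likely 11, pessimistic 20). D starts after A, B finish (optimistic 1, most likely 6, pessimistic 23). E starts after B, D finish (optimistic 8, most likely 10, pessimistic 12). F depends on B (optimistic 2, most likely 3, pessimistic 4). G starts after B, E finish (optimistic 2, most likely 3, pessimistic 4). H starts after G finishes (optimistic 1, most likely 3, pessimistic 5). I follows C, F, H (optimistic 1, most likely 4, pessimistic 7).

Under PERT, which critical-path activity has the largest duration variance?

te_A = (5 + 4·10 + 15)/6 = 60/6 = 10; σ²_A = ((15−5)/6)² = 2.778
te_B = (5 + 4·6 + 19)/6 = 48/6 = 8; σ²_B = ((19−5)/6)² = 5.444
te_C = (8 + 4·11 + 20)/6 = 72/6 = 12; σ²_C = ((20−8)/6)² = 4.000
te_D = (1 + 4·6 + 23)/6 = 48/6 = 8; σ²_D = ((23−1)/6)² = 13.444
te_E = (8 + 4·10 + 12)/6 = 60/6 = 10; σ²_E = ((12−8)/6)² = 0.444
te_F = (2 + 4·3 + 4)/6 = 18/6 = 3; σ²_F = ((4−2)/6)² = 0.111
te_G = (2 + 4·3 + 4)/6 = 18/6 = 3; σ²_G = ((4−2)/6)² = 0.111
te_H = (1 + 4·3 + 5)/6 = 18/6 = 3; σ²_H = ((5−1)/6)² = 0.444
te_I = (1 + 4·4 + 7)/6 = 24/6 = 4; σ²_I = ((7−1)/6)² = 1.000

Forward pass:
ES_A = 0; EF_A = 10
ES_B = 0; EF_B = 8
ES_C = 0; EF_C = 12
ES_D = max(EF_A=10, EF_B=8) = 10; EF_D = 10+8 = 18
ES_E = max(EF_B=8, EF_D=18) = 18; EF_E = 18+10 = 28
ES_F = 8; EF_F = 8+3 = 11
ES_G = max(EF_B=8, EF_E=28) = 28; EF_G = 28+3 = 31
ES_H = 31; EF_H = 31+3 = 34
ES_I = max(EF_C=12, EF_F=11, EF_H=34) = 34; EF_I = 34+4 = 38
Expected project duration μ = 38 hours. Critical path: A → D → E → G → H → I.

Variances on critical path: σ²_A=2.778, σ²_D=13.444, σ²_E=0.444, σ²_G=0.111, σ²_H=0.444, σ²_I=1.000.
Largest is σ²_D = 13.444.

D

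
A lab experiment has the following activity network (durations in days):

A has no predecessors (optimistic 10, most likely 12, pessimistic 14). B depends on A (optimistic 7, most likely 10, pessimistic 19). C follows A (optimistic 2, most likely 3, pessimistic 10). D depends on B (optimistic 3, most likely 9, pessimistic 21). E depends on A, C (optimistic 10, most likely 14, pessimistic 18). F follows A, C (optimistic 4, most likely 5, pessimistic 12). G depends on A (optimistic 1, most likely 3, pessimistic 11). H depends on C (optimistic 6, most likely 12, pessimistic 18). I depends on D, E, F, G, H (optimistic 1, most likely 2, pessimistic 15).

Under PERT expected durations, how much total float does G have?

17 days

te_A = (10 + 4·12 + 14)/6 = 72/6 = 12
te_B = (7 + 4·10 + 19)/6 = 66/6 = 11
te_C = (2 + 4·3 + 10)/6 = 24/6 = 4
te_D = (3 + 4·9 + 21)/6 = 60/6 = 10
te_E = (10 + 4·14 + 18)/6 = 84/6 = 14
te_F = (4 + 4·5 + 12)/6 = 36/6 = 6
te_G = (1 + 4·3 + 11)/6 = 24/6 = 4
te_H = (6 + 4·12 + 18)/6 = 72/6 = 12
te_I = (1 + 4·2 + 15)/6 = 24/6 = 4

Forward pass:
ES_A = 0; EF_A = 12
ES_B = 12; EF_B = 12+11 = 23
ES_C = 12; EF_C = 12+4 = 16
ES_D = 23; EF_D = 23+10 = 33
ES_E = max(EF_A=12, EF_C=16) = 16; EF_E = 16+14 = 30
ES_F = max(EF_A=12, EF_C=16) = 16; EF_F = 16+6 = 22
ES_G = 12; EF_G = 12+4 = 16
ES_H = 16; EF_H = 16+12 = 28
ES_I = max(EF_D=33, EF_E=30, EF_F=22, EF_G=16, EF_H=28) = 33; EF_I = 33+4 = 37
Expected project duration μ = 37 days. Critical path: A → B → D → I.

Backward pass:
LF_I = 37; LS_I = 37−4 = 33
LF_H = LS_I = 33; LS_H = 33−12 = 21
LF_G = LS_I = 33; LS_G = 33−4 = 29
LF_F = LS_I = 33; LS_F = 33−6 = 27
LF_E = LS_I = 33; LS_E = 33−14 = 19
LF_D = LS_I = 33; LS_D = 33−10 = 23
LF_C = min(LS_E=19, LS_F=27, LS_H=21) = 19; LS_C = 19−4 = 15
LF_B = LS_D = 23; LS_B = 23−11 = 12
LF_A = min(LS_B=12, LS_C=15, LS_E=19, LS_F=27, LS_G=29) = 12; LS_A = 12−12 = 0
Slack_G = LS_G − ES_G = 29 − 12 = 17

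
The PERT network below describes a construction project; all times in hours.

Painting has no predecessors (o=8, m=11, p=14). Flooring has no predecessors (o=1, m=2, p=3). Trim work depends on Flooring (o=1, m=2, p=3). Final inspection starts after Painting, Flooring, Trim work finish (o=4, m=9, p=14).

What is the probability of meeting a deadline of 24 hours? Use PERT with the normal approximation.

te_Painting = (8 + 4·11 + 14)/6 = 66/6 = 11; σ²_Painting = ((14−8)/6)² = 1.000
te_Flooring = (1 + 4·2 + 3)/6 = 12/6 = 2; σ²_Flooring = ((3−1)/6)² = 0.111
te_Trim work = (1 + 4·2 + 3)/6 = 12/6 = 2; σ²_Trim work = ((3−1)/6)² = 0.111
te_Final inspection = (4 + 4·9 + 14)/6 = 54/6 = 9; σ²_Final inspection = ((14−4)/6)² = 2.778

Forward pass:
ES_Painting = 0; EF_Painting = 11
ES_Flooring = 0; EF_Flooring = 2
ES_Trim work = 2; EF_Trim work = 2+2 = 4
ES_Final inspection = max(EF_Painting=11, EF_Flooring=2, EF_Trim work=4) = 11; EF_Final inspection = 11+9 = 20
Expected project duration μ = 20 hours. Critical path: Painting → Final inspection.

Variance along critical path = 1.000 + 2.778 = 3.778; σ = √3.778 = 1.944 hours.
Z = (24 − 20) / 1.944 = 2.058
P(T ≤ 24) = Φ(2.058) ≈ 0.980

0.980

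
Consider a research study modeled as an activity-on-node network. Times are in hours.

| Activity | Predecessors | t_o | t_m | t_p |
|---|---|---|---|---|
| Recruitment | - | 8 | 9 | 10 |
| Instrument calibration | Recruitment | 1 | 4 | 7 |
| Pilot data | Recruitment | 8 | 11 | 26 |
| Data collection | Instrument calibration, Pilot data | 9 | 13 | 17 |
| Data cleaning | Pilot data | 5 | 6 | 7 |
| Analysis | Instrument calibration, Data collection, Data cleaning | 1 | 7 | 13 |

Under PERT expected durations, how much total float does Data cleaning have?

7 hours

te_Recruitment = (8 + 4·9 + 10)/6 = 54/6 = 9
te_Instrument calibration = (1 + 4·4 + 7)/6 = 24/6 = 4
te_Pilot data = (8 + 4·11 + 26)/6 = 78/6 = 13
te_Data collection = (9 + 4·13 + 17)/6 = 78/6 = 13
te_Data cleaning = (5 + 4·6 + 7)/6 = 36/6 = 6
te_Analysis = (1 + 4·7 + 13)/6 = 42/6 = 7

Forward pass:
ES_Recruitment = 0; EF_Recruitment = 9
ES_Instrument calibration = 9; EF_Instrument calibration = 9+4 = 13
ES_Pilot data = 9; EF_Pilot data = 9+13 = 22
ES_Data collection = max(EF_Instrument calibration=13, EF_Pilot data=22) = 22; EF_Data collection = 22+13 = 35
ES_Data cleaning = 22; EF_Data cleaning = 22+6 = 28
ES_Analysis = max(EF_Instrument calibration=13, EF_Data collection=35, EF_Data cleaning=28) = 35; EF_Analysis = 35+7 = 42
Expected project duration μ = 42 hours. Critical path: Recruitment → Pilot data → Data collection → Analysis.

Backward pass:
LF_Analysis = 42; LS_Analysis = 42−7 = 35
LF_Data cleaning = LS_Analysis = 35; LS_Data cleaning = 35−6 = 29
LF_Data collection = LS_Analysis = 35; LS_Data collection = 35−13 = 22
LF_Pilot data = min(LS_Data collection=22, LS_Data cleaning=29) = 22; LS_Pilot data = 22−13 = 9
LF_Instrument calibration = min(LS_Data collection=22, LS_Analysis=35) = 22; LS_Instrument calibration = 22−4 = 18
LF_Recruitment = min(LS_Instrument calibration=18, LS_Pilot data=9) = 9; LS_Recruitment = 9−9 = 0
Slack_Data cleaning = LS_Data cleaning − ES_Data cleaning = 29 − 22 = 7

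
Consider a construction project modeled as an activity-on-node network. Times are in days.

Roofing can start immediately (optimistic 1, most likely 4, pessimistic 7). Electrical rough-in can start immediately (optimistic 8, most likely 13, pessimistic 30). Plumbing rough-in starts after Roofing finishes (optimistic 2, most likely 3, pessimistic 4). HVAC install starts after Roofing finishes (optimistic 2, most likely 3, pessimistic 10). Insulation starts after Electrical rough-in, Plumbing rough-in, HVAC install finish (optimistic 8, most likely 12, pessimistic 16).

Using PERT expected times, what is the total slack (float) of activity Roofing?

7 days

te_Roofing = (1 + 4·4 + 7)/6 = 24/6 = 4
te_Electrical rough-in = (8 + 4·13 + 30)/6 = 90/6 = 15
te_Plumbing rough-in = (2 + 4·3 + 4)/6 = 18/6 = 3
te_HVAC install = (2 + 4·3 + 10)/6 = 24/6 = 4
te_Insulation = (8 + 4·12 + 16)/6 = 72/6 = 12

Forward pass:
ES_Roofing = 0; EF_Roofing = 4
ES_Electrical rough-in = 0; EF_Electrical rough-in = 15
ES_Plumbing rough-in = 4; EF_Plumbing rough-in = 4+3 = 7
ES_HVAC install = 4; EF_HVAC install = 4+4 = 8
ES_Insulation = max(EF_Electrical rough-in=15, EF_Plumbing rough-in=7, EF_HVAC install=8) = 15; EF_Insulation = 15+12 = 27
Expected project duration μ = 27 days. Critical path: Electrical rough-in → Insulation.

Backward pass:
LF_Insulation = 27; LS_Insulation = 27−12 = 15
LF_HVAC install = LS_Insulation = 15; LS_HVAC install = 15−4 = 11
LF_Plumbing rough-in = LS_Insulation = 15; LS_Plumbing rough-in = 15−3 = 12
LF_Electrical rough-in = LS_Insulation = 15; LS_Electrical rough-in = 15−15 = 0
LF_Roofing = min(LS_Plumbing rough-in=12, LS_HVAC install=11) = 11; LS_Roofing = 11−4 = 7
Slack_Roofing = LS_Roofing − ES_Roofing = 7 − 0 = 7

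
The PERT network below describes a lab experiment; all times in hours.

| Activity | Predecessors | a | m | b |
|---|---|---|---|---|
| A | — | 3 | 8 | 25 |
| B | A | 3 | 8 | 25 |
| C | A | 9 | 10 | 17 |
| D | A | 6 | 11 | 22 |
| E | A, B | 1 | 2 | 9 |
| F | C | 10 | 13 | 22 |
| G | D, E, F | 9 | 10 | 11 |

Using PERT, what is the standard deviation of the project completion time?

4.40 hours

te_A = (3 + 4·8 + 25)/6 = 60/6 = 10; σ²_A = ((25−3)/6)² = 13.444
te_B = (3 + 4·8 + 25)/6 = 60/6 = 10; σ²_B = ((25−3)/6)² = 13.444
te_C = (9 + 4·10 + 17)/6 = 66/6 = 11; σ²_C = ((17−9)/6)² = 1.778
te_D = (6 + 4·11 + 22)/6 = 72/6 = 12; σ²_D = ((22−6)/6)² = 7.111
te_E = (1 + 4·2 + 9)/6 = 18/6 = 3; σ²_E = ((9−1)/6)² = 1.778
te_F = (10 + 4·13 + 22)/6 = 84/6 = 14; σ²_F = ((22−10)/6)² = 4.000
te_G = (9 + 4·10 + 11)/6 = 60/6 = 10; σ²_G = ((11−9)/6)² = 0.111

Forward pass:
ES_A = 0; EF_A = 10
ES_B = 10; EF_B = 10+10 = 20
ES_C = 10; EF_C = 10+11 = 21
ES_D = 10; EF_D = 10+12 = 22
ES_E = max(EF_A=10, EF_B=20) = 20; EF_E = 20+3 = 23
ES_F = 21; EF_F = 21+14 = 35
ES_G = max(EF_D=22, EF_E=23, EF_F=35) = 35; EF_G = 35+10 = 45
Expected project duration μ = 45 hours. Critical path: A → C → F → G.

Variance along critical path = 13.444 + 1.778 + 4.000 + 0.111 = 19.333
σ = √19.333 = 4.397 hours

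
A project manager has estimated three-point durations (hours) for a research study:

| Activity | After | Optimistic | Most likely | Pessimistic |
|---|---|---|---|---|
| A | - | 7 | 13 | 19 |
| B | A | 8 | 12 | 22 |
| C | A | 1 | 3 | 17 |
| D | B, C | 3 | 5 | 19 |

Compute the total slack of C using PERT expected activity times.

8 hours

te_A = (7 + 4·13 + 19)/6 = 78/6 = 13
te_B = (8 + 4·12 + 22)/6 = 78/6 = 13
te_C = (1 + 4·3 + 17)/6 = 30/6 = 5
te_D = (3 + 4·5 + 19)/6 = 42/6 = 7

Forward pass:
ES_A = 0; EF_A = 13
ES_B = 13; EF_B = 13+13 = 26
ES_C = 13; EF_C = 13+5 = 18
ES_D = max(EF_B=26, EF_C=18) = 26; EF_D = 26+7 = 33
Expected project duration μ = 33 hours. Critical path: A → B → D.

Backward pass:
LF_D = 33; LS_D = 33−7 = 26
LF_C = LS_D = 26; LS_C = 26−5 = 21
LF_B = LS_D = 26; LS_B = 26−13 = 13
LF_A = min(LS_B=13, LS_C=21) = 13; LS_A = 13−13 = 0
Slack_C = LS_C − ES_C = 21 − 13 = 8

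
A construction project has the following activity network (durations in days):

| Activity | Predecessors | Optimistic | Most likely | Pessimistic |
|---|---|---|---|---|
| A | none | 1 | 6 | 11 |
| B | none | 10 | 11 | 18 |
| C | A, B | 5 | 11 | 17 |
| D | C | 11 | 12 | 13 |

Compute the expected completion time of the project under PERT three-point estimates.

te_A = (1 + 4·6 + 11)/6 = 36/6 = 6
te_B = (10 + 4·11 + 18)/6 = 72/6 = 12
te_C = (5 + 4·11 + 17)/6 = 66/6 = 11
te_D = (11 + 4·12 + 13)/6 = 72/6 = 12

Forward pass:
ES_A = 0; EF_A = 6
ES_B = 0; EF_B = 12
ES_C = max(EF_A=6, EF_B=12) = 12; EF_C = 12+11 = 23
ES_D = 23; EF_D = 23+12 = 35
Expected project duration μ = 35 days. Critical path: B → C → D.

35 days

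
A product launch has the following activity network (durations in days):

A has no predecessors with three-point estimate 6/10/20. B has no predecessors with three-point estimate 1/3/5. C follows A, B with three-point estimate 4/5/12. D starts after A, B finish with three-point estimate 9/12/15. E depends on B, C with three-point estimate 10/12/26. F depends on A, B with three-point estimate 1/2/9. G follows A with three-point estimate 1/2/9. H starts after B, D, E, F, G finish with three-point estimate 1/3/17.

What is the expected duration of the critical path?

36 days

te_A = (6 + 4·10 + 20)/6 = 66/6 = 11
te_B = (1 + 4·3 + 5)/6 = 18/6 = 3
te_C = (4 + 4·5 + 12)/6 = 36/6 = 6
te_D = (9 + 4·12 + 15)/6 = 72/6 = 12
te_E = (10 + 4·12 + 26)/6 = 84/6 = 14
te_F = (1 + 4·2 + 9)/6 = 18/6 = 3
te_G = (1 + 4·2 + 9)/6 = 18/6 = 3
te_H = (1 + 4·3 + 17)/6 = 30/6 = 5

Forward pass:
ES_A = 0; EF_A = 11
ES_B = 0; EF_B = 3
ES_C = max(EF_A=11, EF_B=3) = 11; EF_C = 11+6 = 17
ES_D = max(EF_A=11, EF_B=3) = 11; EF_D = 11+12 = 23
ES_E = max(EF_B=3, EF_C=17) = 17; EF_E = 17+14 = 31
ES_F = max(EF_A=11, EF_B=3) = 11; EF_F = 11+3 = 14
ES_G = 11; EF_G = 11+3 = 14
ES_H = max(EF_B=3, EF_D=23, EF_E=31, EF_F=14, EF_G=14) = 31; EF_H = 31+5 = 36
Expected project duration μ = 36 days. Critical path: A → C → E → H.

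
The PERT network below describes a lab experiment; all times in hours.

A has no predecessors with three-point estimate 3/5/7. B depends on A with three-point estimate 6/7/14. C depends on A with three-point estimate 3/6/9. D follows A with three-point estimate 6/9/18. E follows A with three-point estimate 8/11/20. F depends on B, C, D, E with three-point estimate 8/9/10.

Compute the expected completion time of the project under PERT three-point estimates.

te_A = (3 + 4·5 + 7)/6 = 30/6 = 5
te_B = (6 + 4·7 + 14)/6 = 48/6 = 8
te_C = (3 + 4·6 + 9)/6 = 36/6 = 6
te_D = (6 + 4·9 + 18)/6 = 60/6 = 10
te_E = (8 + 4·11 + 20)/6 = 72/6 = 12
te_F = (8 + 4·9 + 10)/6 = 54/6 = 9

Forward pass:
ES_A = 0; EF_A = 5
ES_B = 5; EF_B = 5+8 = 13
ES_C = 5; EF_C = 5+6 = 11
ES_D = 5; EF_D = 5+10 = 15
ES_E = 5; EF_E = 5+12 = 17
ES_F = max(EF_B=13, EF_C=11, EF_D=15, EF_E=17) = 17; EF_F = 17+9 = 26
Expected project duration μ = 26 hours. Critical path: A → E → F.

26 hours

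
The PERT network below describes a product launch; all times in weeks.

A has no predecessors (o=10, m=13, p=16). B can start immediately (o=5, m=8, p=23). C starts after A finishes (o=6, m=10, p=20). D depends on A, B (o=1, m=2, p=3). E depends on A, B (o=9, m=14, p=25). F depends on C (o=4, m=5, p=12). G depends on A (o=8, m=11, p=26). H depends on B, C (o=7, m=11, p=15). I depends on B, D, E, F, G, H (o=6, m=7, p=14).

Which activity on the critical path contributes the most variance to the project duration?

te_A = (10 + 4·13 + 16)/6 = 78/6 = 13; σ²_A = ((16−10)/6)² = 1.000
te_B = (5 + 4·8 + 23)/6 = 60/6 = 10; σ²_B = ((23−5)/6)² = 9.000
te_C = (6 + 4·10 + 20)/6 = 66/6 = 11; σ²_C = ((20−6)/6)² = 5.444
te_D = (1 + 4·2 + 3)/6 = 12/6 = 2; σ²_D = ((3−1)/6)² = 0.111
te_E = (9 + 4·14 + 25)/6 = 90/6 = 15; σ²_E = ((25−9)/6)² = 7.111
te_F = (4 + 4·5 + 12)/6 = 36/6 = 6; σ²_F = ((12−4)/6)² = 1.778
te_G = (8 + 4·11 + 26)/6 = 78/6 = 13; σ²_G = ((26−8)/6)² = 9.000
te_H = (7 + 4·11 + 15)/6 = 66/6 = 11; σ²_H = ((15−7)/6)² = 1.778
te_I = (6 + 4·7 + 14)/6 = 48/6 = 8; σ²_I = ((14−6)/6)² = 1.778

Forward pass:
ES_A = 0; EF_A = 13
ES_B = 0; EF_B = 10
ES_C = 13; EF_C = 13+11 = 24
ES_D = max(EF_A=13, EF_B=10) = 13; EF_D = 13+2 = 15
ES_E = max(EF_A=13, EF_B=10) = 13; EF_E = 13+15 = 28
ES_F = 24; EF_F = 24+6 = 30
ES_G = 13; EF_G = 13+13 = 26
ES_H = max(EF_B=10, EF_C=24) = 24; EF_H = 24+11 = 35
ES_I = max(EF_B=10, EF_D=15, EF_E=28, EF_F=30, EF_G=26, EF_H=35) = 35; EF_I = 35+8 = 43
Expected project duration μ = 43 weeks. Critical path: A → C → H → I.

Variances on critical path: σ²_A=1.000, σ²_C=5.444, σ²_H=1.778, σ²_I=1.778.
Largest is σ²_C = 5.444.

C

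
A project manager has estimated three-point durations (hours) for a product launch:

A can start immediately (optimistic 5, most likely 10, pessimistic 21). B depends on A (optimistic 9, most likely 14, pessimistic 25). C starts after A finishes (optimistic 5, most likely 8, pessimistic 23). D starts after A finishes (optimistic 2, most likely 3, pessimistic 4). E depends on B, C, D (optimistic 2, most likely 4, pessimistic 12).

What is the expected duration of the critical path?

te_A = (5 + 4·10 + 21)/6 = 66/6 = 11
te_B = (9 + 4·14 + 25)/6 = 90/6 = 15
te_C = (5 + 4·8 + 23)/6 = 60/6 = 10
te_D = (2 + 4·3 + 4)/6 = 18/6 = 3
te_E = (2 + 4·4 + 12)/6 = 30/6 = 5

Forward pass:
ES_A = 0; EF_A = 11
ES_B = 11; EF_B = 11+15 = 26
ES_C = 11; EF_C = 11+10 = 21
ES_D = 11; EF_D = 11+3 = 14
ES_E = max(EF_B=26, EF_C=21, EF_D=14) = 26; EF_E = 26+5 = 31
Expected project duration μ = 31 hours. Critical path: A → B → E.

31 hours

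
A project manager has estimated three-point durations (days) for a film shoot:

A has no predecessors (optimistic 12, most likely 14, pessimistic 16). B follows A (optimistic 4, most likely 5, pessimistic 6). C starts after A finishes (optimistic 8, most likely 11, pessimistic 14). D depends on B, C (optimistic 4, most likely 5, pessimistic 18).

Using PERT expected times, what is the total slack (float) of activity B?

6 days

te_A = (12 + 4·14 + 16)/6 = 84/6 = 14
te_B = (4 + 4·5 + 6)/6 = 30/6 = 5
te_C = (8 + 4·11 + 14)/6 = 66/6 = 11
te_D = (4 + 4·5 + 18)/6 = 42/6 = 7

Forward pass:
ES_A = 0; EF_A = 14
ES_B = 14; EF_B = 14+5 = 19
ES_C = 14; EF_C = 14+11 = 25
ES_D = max(EF_B=19, EF_C=25) = 25; EF_D = 25+7 = 32
Expected project duration μ = 32 days. Critical path: A → C → D.

Backward pass:
LF_D = 32; LS_D = 32−7 = 25
LF_C = LS_D = 25; LS_C = 25−11 = 14
LF_B = LS_D = 25; LS_B = 25−5 = 20
LF_A = min(LS_B=20, LS_C=14) = 14; LS_A = 14−14 = 0
Slack_B = LS_B − ES_B = 20 − 14 = 6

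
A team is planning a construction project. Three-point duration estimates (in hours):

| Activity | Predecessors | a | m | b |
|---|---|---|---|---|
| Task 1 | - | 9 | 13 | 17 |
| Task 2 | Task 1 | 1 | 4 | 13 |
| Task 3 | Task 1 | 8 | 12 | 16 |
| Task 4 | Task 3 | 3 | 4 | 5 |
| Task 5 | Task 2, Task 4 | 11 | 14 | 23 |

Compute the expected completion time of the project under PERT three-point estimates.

te_Task 1 = (9 + 4·13 + 17)/6 = 78/6 = 13
te_Task 2 = (1 + 4·4 + 13)/6 = 30/6 = 5
te_Task 3 = (8 + 4·12 + 16)/6 = 72/6 = 12
te_Task 4 = (3 + 4·4 + 5)/6 = 24/6 = 4
te_Task 5 = (11 + 4·14 + 23)/6 = 90/6 = 15

Forward pass:
ES_Task 1 = 0; EF_Task 1 = 13
ES_Task 2 = 13; EF_Task 2 = 13+5 = 18
ES_Task 3 = 13; EF_Task 3 = 13+12 = 25
ES_Task 4 = 25; EF_Task 4 = 25+4 = 29
ES_Task 5 = max(EF_Task 2=18, EF_Task 4=29) = 29; EF_Task 5 = 29+15 = 44
Expected project duration μ = 44 hours. Critical path: Task 1 → Task 3 → Task 4 → Task 5.

44 hours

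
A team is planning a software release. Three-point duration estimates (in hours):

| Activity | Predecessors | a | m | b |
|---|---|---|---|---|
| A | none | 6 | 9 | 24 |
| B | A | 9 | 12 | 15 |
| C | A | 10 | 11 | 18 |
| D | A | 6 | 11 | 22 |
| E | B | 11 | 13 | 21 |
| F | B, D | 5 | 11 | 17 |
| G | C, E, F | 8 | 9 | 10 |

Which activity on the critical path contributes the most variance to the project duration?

A

te_A = (6 + 4·9 + 24)/6 = 66/6 = 11; σ²_A = ((24−6)/6)² = 9.000
te_B = (9 + 4·12 + 15)/6 = 72/6 = 12; σ²_B = ((15−9)/6)² = 1.000
te_C = (10 + 4·11 + 18)/6 = 72/6 = 12; σ²_C = ((18−10)/6)² = 1.778
te_D = (6 + 4·11 + 22)/6 = 72/6 = 12; σ²_D = ((22−6)/6)² = 7.111
te_E = (11 + 4·13 + 21)/6 = 84/6 = 14; σ²_E = ((21−11)/6)² = 2.778
te_F = (5 + 4·11 + 17)/6 = 66/6 = 11; σ²_F = ((17−5)/6)² = 4.000
te_G = (8 + 4·9 + 10)/6 = 54/6 = 9; σ²_G = ((10−8)/6)² = 0.111

Forward pass:
ES_A = 0; EF_A = 11
ES_B = 11; EF_B = 11+12 = 23
ES_C = 11; EF_C = 11+12 = 23
ES_D = 11; EF_D = 11+12 = 23
ES_E = 23; EF_E = 23+14 = 37
ES_F = max(EF_B=23, EF_D=23) = 23; EF_F = 23+11 = 34
ES_G = max(EF_C=23, EF_E=37, EF_F=34) = 37; EF_G = 37+9 = 46
Expected project duration μ = 46 hours. Critical path: A → B → E → G.

Variances on critical path: σ²_A=9.000, σ²_B=1.000, σ²_E=2.778, σ²_G=0.111.
Largest is σ²_A = 9.000.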